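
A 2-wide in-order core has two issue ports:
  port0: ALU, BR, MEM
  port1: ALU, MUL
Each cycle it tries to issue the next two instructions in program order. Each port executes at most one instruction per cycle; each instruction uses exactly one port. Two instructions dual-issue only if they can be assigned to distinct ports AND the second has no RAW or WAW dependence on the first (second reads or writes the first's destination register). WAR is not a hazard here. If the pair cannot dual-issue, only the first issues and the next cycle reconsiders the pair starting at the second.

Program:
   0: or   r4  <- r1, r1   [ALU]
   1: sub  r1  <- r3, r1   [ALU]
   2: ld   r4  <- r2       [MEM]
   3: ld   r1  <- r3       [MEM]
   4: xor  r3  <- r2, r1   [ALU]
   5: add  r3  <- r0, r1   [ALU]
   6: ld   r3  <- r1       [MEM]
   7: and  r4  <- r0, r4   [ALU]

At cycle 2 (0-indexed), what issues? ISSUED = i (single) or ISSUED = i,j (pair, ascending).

ISSUED = 3

#0 head=0: or+sub i0+i1 2-wide
#1 head=2: ld i2 no-port MEM/MEM
#2 head=3: ld i3 RAW r1
#3 head=4: xor i4 WAW r3
#4 head=5: add i5 WAW r3
#5 head=6: ld+and i6+i7 2-wide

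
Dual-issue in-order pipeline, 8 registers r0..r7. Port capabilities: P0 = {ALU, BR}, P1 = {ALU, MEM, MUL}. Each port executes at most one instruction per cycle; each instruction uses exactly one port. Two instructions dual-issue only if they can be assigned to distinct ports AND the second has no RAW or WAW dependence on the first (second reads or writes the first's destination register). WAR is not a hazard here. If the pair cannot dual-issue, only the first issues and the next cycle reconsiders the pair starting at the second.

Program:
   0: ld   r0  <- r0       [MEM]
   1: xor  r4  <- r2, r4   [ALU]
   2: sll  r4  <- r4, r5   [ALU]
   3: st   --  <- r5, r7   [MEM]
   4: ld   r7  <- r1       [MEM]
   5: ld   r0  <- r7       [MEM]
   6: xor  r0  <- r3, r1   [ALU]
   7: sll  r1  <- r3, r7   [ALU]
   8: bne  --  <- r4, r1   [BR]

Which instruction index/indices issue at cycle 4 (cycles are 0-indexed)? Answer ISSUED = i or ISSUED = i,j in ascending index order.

  cy0 -> i0,i1 (ld;xor) dual
  cy1 -> i2,i3 (sll;st) dual
  cy2 -> i4 (ld) no-port MEM/MEM
  cy3 -> i5 (ld) WAW r0
  cy4 -> i6,i7 (xor;sll) dual
  cy5 -> i8 (bne) tail

ISSUED = 6,7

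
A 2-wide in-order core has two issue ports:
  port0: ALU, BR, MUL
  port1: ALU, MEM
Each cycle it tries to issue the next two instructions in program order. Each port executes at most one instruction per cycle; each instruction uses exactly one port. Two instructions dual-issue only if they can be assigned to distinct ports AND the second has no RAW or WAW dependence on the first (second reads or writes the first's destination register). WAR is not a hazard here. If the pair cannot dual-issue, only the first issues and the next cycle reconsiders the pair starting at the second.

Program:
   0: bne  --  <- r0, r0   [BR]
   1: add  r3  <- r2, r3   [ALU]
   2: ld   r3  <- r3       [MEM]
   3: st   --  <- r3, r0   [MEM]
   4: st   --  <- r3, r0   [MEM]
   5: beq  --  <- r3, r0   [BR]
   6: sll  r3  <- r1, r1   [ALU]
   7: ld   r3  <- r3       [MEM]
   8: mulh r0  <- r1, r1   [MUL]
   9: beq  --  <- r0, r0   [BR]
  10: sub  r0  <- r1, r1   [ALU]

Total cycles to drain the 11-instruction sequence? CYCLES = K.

CYCLES = 7

c0: i0,i1 bne;add  dual
c1: i2 ld  no-port MEM/MEM
c2: i3 st  no-port MEM/MEM
c3: i4,i5 st;beq  dual
c4: i6 sll  RAW+WAW r3
c5: i7,i8 ld;mulh  dual
c6: i9,i10 beq;sub  dual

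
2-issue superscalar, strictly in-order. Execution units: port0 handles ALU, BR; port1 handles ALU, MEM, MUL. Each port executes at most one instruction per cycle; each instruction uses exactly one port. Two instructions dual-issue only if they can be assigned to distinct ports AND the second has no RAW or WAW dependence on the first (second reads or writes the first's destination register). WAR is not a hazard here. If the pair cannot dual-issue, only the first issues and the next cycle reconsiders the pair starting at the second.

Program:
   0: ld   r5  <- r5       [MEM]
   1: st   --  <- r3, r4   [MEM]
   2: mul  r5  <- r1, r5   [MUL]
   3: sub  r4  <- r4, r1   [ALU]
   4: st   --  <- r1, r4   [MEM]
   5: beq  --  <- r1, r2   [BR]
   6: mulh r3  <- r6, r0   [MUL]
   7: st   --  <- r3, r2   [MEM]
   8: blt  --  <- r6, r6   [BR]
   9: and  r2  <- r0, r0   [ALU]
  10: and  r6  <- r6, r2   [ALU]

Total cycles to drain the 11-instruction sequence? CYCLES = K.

CYCLES = 8

0. ld @i0  | no-port MEM/MEM
1. st @i1  | no-port MEM/MUL
2. mul sub @i2/i3  | pair
3. st beq @i4/i5  | pair
4. mulh @i6  | no-port MUL/MEM
5. st blt @i7/i8  | pair
6. and @i9  | RAW r2
7. and @i10  | tail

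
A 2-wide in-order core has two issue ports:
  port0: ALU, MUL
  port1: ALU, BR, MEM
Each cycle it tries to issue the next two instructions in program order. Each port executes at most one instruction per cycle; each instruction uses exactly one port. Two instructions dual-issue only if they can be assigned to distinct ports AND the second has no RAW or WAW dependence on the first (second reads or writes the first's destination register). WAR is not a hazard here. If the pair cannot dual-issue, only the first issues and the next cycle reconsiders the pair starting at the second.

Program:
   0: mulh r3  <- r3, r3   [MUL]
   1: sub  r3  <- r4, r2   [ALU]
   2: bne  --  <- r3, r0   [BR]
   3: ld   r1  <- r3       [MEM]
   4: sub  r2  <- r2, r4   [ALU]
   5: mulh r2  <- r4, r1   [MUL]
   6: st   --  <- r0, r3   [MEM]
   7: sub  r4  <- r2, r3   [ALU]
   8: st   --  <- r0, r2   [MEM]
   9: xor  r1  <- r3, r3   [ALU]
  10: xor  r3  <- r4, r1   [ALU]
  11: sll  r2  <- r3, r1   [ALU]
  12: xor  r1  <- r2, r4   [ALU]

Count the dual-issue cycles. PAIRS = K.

#0 head=0: mulh i0 WAW r3
#1 head=1: sub i1 RAW r3
#2 head=2: bne i2 no-port BR/MEM
#3 head=3: ld+sub i3,i4 2-wide
#4 head=5: mulh+st i5,i6 2-wide
#5 head=7: sub+st i7,i8 2-wide
#6 head=9: xor i9 RAW r1
#7 head=10: xor i10 RAW r3
#8 head=11: sll i11 RAW r2
#9 head=12: xor i12 tail

PAIRS = 3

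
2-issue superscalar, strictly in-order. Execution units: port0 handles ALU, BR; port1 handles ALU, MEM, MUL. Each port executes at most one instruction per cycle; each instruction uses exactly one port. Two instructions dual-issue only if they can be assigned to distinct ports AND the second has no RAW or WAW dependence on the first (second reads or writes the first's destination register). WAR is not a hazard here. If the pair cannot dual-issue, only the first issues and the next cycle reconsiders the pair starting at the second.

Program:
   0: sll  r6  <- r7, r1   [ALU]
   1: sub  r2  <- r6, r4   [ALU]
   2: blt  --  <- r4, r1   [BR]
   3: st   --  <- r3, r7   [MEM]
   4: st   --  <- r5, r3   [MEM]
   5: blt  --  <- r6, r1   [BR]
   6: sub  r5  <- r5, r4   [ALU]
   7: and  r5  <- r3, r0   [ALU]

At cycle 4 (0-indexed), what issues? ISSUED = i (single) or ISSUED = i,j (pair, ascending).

0. sll @i0  | RAW r6
1. sub blt @i1&i2  | 2-wide
2. st @i3  | no-port MEM/MEM
3. st blt @i4&i5  | 2-wide
4. sub @i6  | WAW r5
5. and @i7  | tail

ISSUED = 6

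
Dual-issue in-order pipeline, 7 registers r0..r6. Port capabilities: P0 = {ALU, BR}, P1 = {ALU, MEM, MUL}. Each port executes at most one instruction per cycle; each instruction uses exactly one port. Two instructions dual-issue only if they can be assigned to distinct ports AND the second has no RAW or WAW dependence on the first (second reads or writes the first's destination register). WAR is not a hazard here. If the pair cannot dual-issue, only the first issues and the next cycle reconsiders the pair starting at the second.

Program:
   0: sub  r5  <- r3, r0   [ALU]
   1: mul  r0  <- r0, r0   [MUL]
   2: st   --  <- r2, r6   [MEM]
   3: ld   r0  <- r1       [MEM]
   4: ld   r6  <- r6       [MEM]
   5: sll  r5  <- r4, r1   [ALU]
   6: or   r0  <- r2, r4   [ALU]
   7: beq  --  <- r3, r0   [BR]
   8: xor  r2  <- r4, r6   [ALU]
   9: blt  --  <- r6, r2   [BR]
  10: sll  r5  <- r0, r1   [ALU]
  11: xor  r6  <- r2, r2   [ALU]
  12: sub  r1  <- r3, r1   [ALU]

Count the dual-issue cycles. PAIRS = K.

  cy0 -> i0/i1 (sub/mul) 2-wide
  cy1 -> i2 (st) no-port MEM/MEM
  cy2 -> i3 (ld) no-port MEM/MEM
  cy3 -> i4/i5 (ld/sll) 2-wide
  cy4 -> i6 (or) RAW r0
  cy5 -> i7/i8 (beq/xor) 2-wide
  cy6 -> i9/i10 (blt/sll) 2-wide
  cy7 -> i11/i12 (xor/sub) 2-wide

PAIRS = 5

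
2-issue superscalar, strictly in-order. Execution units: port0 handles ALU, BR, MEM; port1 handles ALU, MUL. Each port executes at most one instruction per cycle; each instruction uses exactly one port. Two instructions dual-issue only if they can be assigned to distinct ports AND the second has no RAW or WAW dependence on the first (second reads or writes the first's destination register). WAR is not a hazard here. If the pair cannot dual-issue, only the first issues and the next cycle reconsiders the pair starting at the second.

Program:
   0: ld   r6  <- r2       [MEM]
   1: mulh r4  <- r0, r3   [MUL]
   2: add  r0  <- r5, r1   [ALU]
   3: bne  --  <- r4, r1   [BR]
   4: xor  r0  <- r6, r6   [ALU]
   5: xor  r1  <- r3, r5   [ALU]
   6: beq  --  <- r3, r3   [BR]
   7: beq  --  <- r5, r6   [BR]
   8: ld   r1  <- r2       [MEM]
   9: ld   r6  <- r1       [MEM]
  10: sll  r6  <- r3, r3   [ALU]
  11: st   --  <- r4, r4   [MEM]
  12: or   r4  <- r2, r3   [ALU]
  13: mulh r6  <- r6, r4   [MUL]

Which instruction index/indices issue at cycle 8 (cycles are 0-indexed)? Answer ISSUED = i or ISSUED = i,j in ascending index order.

  cy0 -> i0/i1 (ld+mulh) dual
  cy1 -> i2/i3 (add+bne) dual
  cy2 -> i4/i5 (xor+xor) dual
  cy3 -> i6 (beq) no-port BR/BR
  cy4 -> i7 (beq) no-port BR/MEM
  cy5 -> i8 (ld) no-port MEM/MEM
  cy6 -> i9 (ld) WAW r6
  cy7 -> i10/i11 (sll+st) dual
  cy8 -> i12 (or) RAW r4
  cy9 -> i13 (mulh) tail

ISSUED = 12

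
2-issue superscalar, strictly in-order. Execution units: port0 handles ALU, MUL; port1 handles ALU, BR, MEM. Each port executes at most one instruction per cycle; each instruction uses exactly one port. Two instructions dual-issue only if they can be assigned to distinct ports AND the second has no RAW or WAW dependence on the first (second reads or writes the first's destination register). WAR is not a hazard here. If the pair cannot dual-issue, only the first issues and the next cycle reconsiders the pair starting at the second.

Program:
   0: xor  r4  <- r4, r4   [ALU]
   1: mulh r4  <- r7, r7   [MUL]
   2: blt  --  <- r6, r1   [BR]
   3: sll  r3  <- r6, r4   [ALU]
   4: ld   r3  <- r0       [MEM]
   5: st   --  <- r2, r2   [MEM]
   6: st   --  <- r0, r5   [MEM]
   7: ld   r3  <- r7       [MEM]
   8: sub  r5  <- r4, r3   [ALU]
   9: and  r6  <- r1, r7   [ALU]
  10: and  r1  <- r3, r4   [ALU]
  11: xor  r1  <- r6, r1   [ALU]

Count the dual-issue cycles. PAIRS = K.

#0 head=0: xor.ALU i0 WAW r4
#1 head=1: mulh.MUL+blt.BR i1+i2 dual
#2 head=3: sll.ALU i3 WAW r3
#3 head=4: ld.MEM i4 no-port MEM/MEM
#4 head=5: st.MEM i5 no-port MEM/MEM
#5 head=6: st.MEM i6 no-port MEM/MEM
#6 head=7: ld.MEM i7 RAW r3
#7 head=8: sub.ALU+and.ALU i8+i9 dual
#8 head=10: and.ALU i10 RAW+WAW r1
#9 head=11: xor.ALU i11 tail

PAIRS = 2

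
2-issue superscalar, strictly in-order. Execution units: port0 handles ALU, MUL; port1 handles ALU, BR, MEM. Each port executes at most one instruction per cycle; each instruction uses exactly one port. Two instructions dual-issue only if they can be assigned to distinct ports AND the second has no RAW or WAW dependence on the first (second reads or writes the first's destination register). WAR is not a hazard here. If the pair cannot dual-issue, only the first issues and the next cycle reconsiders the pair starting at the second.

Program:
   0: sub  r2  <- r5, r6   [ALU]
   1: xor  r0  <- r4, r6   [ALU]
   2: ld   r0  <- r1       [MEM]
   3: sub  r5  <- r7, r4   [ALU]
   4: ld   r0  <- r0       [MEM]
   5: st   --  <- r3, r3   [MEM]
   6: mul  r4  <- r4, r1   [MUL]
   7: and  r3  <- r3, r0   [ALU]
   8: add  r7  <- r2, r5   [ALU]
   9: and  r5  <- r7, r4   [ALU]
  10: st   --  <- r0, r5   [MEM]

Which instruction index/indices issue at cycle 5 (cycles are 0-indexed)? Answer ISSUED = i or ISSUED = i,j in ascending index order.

0. sub/xor @i0&i1  | dual
1. ld/sub @i2&i3  | dual
2. ld @i4  | no-port MEM/MEM
3. st/mul @i5&i6  | dual
4. and/add @i7&i8  | dual
5. and @i9  | RAW r5
6. st @i10  | tail

ISSUED = 9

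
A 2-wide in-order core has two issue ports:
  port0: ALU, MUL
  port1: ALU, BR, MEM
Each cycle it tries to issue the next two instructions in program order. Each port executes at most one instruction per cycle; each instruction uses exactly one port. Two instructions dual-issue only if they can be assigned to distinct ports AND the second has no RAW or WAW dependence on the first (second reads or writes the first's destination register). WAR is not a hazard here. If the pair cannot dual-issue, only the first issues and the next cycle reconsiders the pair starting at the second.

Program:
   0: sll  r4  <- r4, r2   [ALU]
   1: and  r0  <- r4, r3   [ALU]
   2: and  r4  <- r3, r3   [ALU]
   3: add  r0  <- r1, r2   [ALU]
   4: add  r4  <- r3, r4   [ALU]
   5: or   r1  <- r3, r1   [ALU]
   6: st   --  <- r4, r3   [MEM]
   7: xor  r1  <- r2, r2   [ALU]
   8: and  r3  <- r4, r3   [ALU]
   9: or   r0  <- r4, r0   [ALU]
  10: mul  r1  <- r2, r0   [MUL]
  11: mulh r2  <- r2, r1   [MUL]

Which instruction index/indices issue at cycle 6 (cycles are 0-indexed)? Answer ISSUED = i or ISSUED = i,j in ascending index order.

ISSUED = 10

#0 head=0: sll i0 RAW r4
#1 head=1: and;and i1+i2 pair
#2 head=3: add;add i3+i4 pair
#3 head=5: or;st i5+i6 pair
#4 head=7: xor;and i7+i8 pair
#5 head=9: or i9 RAW r0
#6 head=10: mul i10 no-port MUL/MUL
#7 head=11: mulh i11 tail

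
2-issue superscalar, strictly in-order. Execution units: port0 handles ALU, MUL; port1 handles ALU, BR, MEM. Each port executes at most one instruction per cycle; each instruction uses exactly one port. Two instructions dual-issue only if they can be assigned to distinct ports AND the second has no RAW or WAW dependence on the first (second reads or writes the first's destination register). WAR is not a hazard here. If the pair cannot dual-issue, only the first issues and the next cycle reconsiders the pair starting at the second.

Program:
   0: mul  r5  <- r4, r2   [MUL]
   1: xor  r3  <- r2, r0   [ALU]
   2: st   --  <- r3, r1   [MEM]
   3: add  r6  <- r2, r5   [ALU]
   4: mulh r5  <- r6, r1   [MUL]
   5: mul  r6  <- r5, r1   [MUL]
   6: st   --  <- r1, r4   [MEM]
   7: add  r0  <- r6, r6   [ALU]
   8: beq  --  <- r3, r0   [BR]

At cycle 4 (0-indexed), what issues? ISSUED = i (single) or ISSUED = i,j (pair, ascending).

ISSUED = 7

t=0 i0&i1:mul.MUL/xor.ALU ; 2-wide
t=1 i2&i3:st.MEM/add.ALU ; 2-wide
t=2 i4:mulh.MUL ; no-port MUL/MUL
t=3 i5&i6:mul.MUL/st.MEM ; 2-wide
t=4 i7:add.ALU ; RAW r0
t=5 i8:beq.BR ; tail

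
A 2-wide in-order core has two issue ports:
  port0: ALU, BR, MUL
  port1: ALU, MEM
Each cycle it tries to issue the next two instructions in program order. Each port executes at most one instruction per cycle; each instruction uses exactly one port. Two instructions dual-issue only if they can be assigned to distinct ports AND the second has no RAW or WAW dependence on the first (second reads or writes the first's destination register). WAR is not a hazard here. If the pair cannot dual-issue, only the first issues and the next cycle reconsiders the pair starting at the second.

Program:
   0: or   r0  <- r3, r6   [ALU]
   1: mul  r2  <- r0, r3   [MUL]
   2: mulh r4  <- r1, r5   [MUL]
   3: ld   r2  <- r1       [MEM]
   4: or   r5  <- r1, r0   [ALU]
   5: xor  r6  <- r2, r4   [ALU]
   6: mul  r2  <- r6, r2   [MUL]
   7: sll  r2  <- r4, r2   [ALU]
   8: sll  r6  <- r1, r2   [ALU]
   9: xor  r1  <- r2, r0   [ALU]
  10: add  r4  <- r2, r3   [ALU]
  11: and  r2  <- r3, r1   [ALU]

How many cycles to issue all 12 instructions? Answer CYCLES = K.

CYCLES = 8

#0 head=0: or i0 RAW r0
#1 head=1: mul i1 no-port MUL/MUL
#2 head=2: mulh+ld i2+i3 2-wide
#3 head=4: or+xor i4+i5 2-wide
#4 head=6: mul i6 RAW+WAW r2
#5 head=7: sll i7 RAW r2
#6 head=8: sll+xor i8+i9 2-wide
#7 head=10: add+and i10+i11 2-wide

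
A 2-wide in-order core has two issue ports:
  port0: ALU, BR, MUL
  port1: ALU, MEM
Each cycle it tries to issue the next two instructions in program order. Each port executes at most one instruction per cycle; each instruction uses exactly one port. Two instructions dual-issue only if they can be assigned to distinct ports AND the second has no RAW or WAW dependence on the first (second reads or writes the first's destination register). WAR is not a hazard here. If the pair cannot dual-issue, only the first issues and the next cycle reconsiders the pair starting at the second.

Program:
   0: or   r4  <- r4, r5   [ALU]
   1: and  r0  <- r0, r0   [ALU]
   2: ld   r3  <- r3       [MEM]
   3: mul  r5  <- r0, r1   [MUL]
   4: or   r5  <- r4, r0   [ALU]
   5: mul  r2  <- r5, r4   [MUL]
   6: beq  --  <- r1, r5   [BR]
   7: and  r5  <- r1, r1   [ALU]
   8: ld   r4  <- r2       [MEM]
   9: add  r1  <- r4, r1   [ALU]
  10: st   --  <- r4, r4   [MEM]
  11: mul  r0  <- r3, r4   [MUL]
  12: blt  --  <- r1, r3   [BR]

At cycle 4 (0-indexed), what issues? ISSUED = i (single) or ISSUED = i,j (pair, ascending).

  cy0 -> i0/i1 (or+and) pair
  cy1 -> i2/i3 (ld+mul) pair
  cy2 -> i4 (or) RAW r5
  cy3 -> i5 (mul) no-port MUL/BR
  cy4 -> i6/i7 (beq+and) pair
  cy5 -> i8 (ld) RAW r4
  cy6 -> i9/i10 (add+st) pair
  cy7 -> i11 (mul) no-port MUL/BR
  cy8 -> i12 (blt) tail

ISSUED = 6,7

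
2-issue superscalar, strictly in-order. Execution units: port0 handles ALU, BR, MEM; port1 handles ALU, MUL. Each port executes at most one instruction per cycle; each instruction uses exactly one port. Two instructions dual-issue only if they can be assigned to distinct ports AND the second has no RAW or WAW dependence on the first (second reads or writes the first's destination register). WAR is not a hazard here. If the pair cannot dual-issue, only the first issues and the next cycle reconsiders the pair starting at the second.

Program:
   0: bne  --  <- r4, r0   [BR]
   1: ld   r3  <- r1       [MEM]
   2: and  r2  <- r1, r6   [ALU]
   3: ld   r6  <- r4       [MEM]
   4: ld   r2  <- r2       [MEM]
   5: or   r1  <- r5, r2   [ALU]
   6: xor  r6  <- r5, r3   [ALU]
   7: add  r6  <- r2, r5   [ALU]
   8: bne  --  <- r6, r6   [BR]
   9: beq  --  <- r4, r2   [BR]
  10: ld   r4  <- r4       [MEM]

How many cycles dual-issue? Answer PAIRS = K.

PAIRS = 2

[0] i0  bne.BR  -- no-port BR/MEM
[1] i1+i2  ld.MEM+and.ALU  -- pair
[2] i3  ld.MEM  -- no-port MEM/MEM
[3] i4  ld.MEM  -- RAW r2
[4] i5+i6  or.ALU+xor.ALU  -- pair
[5] i7  add.ALU  -- RAW r6
[6] i8  bne.BR  -- no-port BR/BR
[7] i9  beq.BR  -- no-port BR/MEM
[8] i10  ld.MEM  -- tail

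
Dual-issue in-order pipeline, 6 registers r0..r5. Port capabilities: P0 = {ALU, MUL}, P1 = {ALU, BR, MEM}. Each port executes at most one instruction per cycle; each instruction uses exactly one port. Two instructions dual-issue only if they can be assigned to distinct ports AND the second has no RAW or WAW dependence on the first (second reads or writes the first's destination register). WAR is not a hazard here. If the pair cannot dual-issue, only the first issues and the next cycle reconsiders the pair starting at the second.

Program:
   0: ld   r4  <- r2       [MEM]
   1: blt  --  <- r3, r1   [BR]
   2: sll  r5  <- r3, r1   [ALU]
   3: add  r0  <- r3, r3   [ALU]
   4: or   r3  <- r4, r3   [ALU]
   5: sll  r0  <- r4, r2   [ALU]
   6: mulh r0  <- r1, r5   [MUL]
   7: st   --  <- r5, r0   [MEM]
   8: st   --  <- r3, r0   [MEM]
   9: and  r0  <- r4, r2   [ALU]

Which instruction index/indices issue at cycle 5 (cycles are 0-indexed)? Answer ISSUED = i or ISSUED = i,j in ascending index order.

ISSUED = 7

0. ld.MEM @i0  | no-port MEM/BR
1. blt.BR+sll.ALU @i1,i2  | dual
2. add.ALU+or.ALU @i3,i4  | dual
3. sll.ALU @i5  | WAW r0
4. mulh.MUL @i6  | RAW r0
5. st.MEM @i7  | no-port MEM/MEM
6. st.MEM+and.ALU @i8,i9  | dual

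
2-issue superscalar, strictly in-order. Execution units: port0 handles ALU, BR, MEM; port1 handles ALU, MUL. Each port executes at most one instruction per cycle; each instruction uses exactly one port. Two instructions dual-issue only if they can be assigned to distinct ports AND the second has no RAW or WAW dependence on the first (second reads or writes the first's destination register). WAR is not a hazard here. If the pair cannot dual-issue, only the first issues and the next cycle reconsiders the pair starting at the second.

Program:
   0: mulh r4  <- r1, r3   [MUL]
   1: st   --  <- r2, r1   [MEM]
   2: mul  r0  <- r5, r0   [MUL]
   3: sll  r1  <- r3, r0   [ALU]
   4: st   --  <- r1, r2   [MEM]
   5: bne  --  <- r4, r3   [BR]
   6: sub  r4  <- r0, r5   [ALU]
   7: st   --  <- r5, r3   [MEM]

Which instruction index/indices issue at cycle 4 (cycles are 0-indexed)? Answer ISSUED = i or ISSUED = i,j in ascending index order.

ISSUED = 5,6

[0] i0/i1  mulh.MUL;st.MEM  -- dual
[1] i2  mul.MUL  -- RAW r0
[2] i3  sll.ALU  -- RAW r1
[3] i4  st.MEM  -- no-port MEM/BR
[4] i5/i6  bne.BR;sub.ALU  -- dual
[5] i7  st.MEM  -- tail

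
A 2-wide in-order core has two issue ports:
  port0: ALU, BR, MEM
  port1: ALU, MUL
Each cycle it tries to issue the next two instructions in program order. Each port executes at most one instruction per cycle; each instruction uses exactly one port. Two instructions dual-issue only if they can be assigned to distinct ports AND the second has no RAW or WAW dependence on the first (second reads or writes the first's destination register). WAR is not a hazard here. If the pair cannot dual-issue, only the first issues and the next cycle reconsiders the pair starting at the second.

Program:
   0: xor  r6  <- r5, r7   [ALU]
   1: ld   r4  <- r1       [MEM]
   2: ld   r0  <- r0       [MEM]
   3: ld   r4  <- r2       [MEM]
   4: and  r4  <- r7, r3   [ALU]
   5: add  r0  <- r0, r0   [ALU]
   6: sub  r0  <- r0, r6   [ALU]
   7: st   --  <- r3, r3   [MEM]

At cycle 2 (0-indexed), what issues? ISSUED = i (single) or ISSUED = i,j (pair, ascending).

[0] i0&i1  xor.ALU ld.MEM  -- 2-wide
[1] i2  ld.MEM  -- no-port MEM/MEM
[2] i3  ld.MEM  -- WAW r4
[3] i4&i5  and.ALU add.ALU  -- 2-wide
[4] i6&i7  sub.ALU st.MEM  -- 2-wide

ISSUED = 3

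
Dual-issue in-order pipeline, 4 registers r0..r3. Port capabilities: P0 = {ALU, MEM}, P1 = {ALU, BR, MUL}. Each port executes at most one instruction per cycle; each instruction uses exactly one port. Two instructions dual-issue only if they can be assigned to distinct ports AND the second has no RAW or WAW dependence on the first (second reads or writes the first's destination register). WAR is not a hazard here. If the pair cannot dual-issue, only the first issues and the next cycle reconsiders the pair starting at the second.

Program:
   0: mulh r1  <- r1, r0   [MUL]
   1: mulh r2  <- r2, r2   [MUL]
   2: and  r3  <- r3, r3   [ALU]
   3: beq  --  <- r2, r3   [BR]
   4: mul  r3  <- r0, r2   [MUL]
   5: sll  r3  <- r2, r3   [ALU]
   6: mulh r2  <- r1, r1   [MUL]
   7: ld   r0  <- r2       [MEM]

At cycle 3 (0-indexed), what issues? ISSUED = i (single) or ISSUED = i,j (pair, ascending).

[0] i0  mulh  -- no-port MUL/MUL
[1] i1,i2  mulh and  -- 2-wide
[2] i3  beq  -- no-port BR/MUL
[3] i4  mul  -- RAW+WAW r3
[4] i5,i6  sll mulh  -- 2-wide
[5] i7  ld  -- tail

ISSUED = 4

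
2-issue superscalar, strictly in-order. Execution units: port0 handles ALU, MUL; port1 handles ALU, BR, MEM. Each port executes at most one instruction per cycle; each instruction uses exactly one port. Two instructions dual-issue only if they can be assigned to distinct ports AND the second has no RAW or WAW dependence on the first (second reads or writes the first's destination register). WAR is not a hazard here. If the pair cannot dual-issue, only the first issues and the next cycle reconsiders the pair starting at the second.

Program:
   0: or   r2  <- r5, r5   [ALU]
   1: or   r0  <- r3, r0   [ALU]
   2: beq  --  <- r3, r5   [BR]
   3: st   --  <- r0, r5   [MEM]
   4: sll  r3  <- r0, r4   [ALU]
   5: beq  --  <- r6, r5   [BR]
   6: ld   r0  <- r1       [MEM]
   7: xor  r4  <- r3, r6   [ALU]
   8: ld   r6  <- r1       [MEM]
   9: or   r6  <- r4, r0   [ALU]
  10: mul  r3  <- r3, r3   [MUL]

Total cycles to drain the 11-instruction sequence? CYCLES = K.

c0: i0,i1 or.ALU/or.ALU  dual
c1: i2 beq.BR  no-port BR/MEM
c2: i3,i4 st.MEM/sll.ALU  dual
c3: i5 beq.BR  no-port BR/MEM
c4: i6,i7 ld.MEM/xor.ALU  dual
c5: i8 ld.MEM  WAW r6
c6: i9,i10 or.ALU/mul.MUL  dual

CYCLES = 7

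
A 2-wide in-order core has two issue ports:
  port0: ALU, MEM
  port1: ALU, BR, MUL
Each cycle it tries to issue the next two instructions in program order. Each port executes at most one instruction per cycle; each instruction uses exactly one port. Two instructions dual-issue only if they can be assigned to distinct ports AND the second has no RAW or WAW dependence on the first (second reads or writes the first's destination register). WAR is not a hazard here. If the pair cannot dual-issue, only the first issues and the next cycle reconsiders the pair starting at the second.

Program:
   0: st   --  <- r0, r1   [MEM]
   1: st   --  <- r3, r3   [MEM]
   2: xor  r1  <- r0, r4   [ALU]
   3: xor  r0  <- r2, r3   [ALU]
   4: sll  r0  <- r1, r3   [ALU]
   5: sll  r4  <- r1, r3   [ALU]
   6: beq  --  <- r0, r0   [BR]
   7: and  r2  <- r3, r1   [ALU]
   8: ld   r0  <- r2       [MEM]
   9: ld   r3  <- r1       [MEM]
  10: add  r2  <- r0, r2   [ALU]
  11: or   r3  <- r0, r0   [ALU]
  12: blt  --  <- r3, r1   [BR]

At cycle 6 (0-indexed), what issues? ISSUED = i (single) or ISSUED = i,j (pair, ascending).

ISSUED = 9,10

t=0 i0:st.MEM ; no-port MEM/MEM
t=1 i1,i2:st.MEM;xor.ALU ; pair
t=2 i3:xor.ALU ; WAW r0
t=3 i4,i5:sll.ALU;sll.ALU ; pair
t=4 i6,i7:beq.BR;and.ALU ; pair
t=5 i8:ld.MEM ; no-port MEM/MEM
t=6 i9,i10:ld.MEM;add.ALU ; pair
t=7 i11:or.ALU ; RAW r3
t=8 i12:blt.BR ; tail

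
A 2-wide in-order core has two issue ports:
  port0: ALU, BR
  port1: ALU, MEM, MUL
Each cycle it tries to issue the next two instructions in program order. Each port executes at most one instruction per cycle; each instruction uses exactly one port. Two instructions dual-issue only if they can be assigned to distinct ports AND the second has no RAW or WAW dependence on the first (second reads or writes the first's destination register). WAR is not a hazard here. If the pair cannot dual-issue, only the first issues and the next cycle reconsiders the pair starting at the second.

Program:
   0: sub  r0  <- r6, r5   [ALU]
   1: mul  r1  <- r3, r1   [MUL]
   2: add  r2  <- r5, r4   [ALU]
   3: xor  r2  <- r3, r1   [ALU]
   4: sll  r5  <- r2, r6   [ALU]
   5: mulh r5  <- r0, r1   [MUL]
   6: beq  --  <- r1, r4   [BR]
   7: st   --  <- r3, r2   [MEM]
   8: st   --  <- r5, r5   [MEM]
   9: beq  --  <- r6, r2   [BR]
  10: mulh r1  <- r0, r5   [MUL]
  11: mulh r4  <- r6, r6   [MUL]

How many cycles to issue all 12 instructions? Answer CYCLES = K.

CYCLES = 9

#0 head=0: sub.ALU mul.MUL i0/i1 pair
#1 head=2: add.ALU i2 WAW r2
#2 head=3: xor.ALU i3 RAW r2
#3 head=4: sll.ALU i4 WAW r5
#4 head=5: mulh.MUL beq.BR i5/i6 pair
#5 head=7: st.MEM i7 no-port MEM/MEM
#6 head=8: st.MEM beq.BR i8/i9 pair
#7 head=10: mulh.MUL i10 no-port MUL/MUL
#8 head=11: mulh.MUL i11 tail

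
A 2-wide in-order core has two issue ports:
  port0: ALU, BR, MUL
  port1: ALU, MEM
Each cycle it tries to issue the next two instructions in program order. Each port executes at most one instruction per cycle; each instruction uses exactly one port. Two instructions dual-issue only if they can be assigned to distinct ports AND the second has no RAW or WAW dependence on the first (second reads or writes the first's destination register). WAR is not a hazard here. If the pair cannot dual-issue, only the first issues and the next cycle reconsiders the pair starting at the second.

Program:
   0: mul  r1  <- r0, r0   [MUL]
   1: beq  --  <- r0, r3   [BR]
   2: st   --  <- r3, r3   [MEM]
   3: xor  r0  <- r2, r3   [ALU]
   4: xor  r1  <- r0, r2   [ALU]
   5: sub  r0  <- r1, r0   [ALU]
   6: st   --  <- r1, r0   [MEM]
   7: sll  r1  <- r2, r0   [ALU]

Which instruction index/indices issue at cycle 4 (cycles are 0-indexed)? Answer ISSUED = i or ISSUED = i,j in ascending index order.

ISSUED = 5

[0] i0  mul  -- no-port MUL/BR
[1] i1/i2  beq+st  -- pair
[2] i3  xor  -- RAW r0
[3] i4  xor  -- RAW r1
[4] i5  sub  -- RAW r0
[5] i6/i7  st+sll  -- pair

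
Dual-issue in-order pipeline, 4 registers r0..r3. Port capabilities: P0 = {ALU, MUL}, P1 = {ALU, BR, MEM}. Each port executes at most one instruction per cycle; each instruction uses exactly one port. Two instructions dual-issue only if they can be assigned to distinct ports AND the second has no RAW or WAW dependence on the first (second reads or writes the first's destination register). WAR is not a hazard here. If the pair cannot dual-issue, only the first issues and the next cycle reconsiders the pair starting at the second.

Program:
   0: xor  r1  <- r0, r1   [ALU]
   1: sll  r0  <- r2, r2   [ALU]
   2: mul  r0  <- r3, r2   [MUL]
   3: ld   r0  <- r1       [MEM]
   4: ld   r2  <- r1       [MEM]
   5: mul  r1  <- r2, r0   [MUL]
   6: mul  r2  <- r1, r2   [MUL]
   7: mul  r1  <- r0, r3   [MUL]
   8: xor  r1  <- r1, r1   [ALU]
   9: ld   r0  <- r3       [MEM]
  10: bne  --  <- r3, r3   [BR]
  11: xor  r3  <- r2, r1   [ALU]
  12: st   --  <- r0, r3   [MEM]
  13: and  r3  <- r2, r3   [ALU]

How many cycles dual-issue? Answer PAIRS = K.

#0 head=0: xor.ALU+sll.ALU i0&i1 dual
#1 head=2: mul.MUL i2 WAW r0
#2 head=3: ld.MEM i3 no-port MEM/MEM
#3 head=4: ld.MEM i4 RAW r2
#4 head=5: mul.MUL i5 no-port MUL/MUL
#5 head=6: mul.MUL i6 no-port MUL/MUL
#6 head=7: mul.MUL i7 RAW+WAW r1
#7 head=8: xor.ALU+ld.MEM i8&i9 dual
#8 head=10: bne.BR+xor.ALU i10&i11 dual
#9 head=12: st.MEM+and.ALU i12&i13 dual

PAIRS = 4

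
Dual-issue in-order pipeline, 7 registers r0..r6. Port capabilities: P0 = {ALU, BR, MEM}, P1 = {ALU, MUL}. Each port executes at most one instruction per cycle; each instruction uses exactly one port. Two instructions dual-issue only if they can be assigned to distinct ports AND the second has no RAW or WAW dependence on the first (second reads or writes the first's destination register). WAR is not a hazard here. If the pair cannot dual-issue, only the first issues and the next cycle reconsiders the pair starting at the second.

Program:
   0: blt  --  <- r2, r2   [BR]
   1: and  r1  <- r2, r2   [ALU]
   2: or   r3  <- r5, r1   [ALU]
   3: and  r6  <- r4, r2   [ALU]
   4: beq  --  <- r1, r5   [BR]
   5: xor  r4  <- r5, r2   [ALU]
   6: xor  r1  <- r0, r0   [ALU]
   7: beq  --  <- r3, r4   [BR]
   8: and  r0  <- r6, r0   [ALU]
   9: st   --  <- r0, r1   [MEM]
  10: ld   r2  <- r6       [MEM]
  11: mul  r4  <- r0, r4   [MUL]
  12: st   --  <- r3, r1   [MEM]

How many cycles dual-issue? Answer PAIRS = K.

  cy0 -> i0,i1 (blt and) 2-wide
  cy1 -> i2,i3 (or and) 2-wide
  cy2 -> i4,i5 (beq xor) 2-wide
  cy3 -> i6,i7 (xor beq) 2-wide
  cy4 -> i8 (and) RAW r0
  cy5 -> i9 (st) no-port MEM/MEM
  cy6 -> i10,i11 (ld mul) 2-wide
  cy7 -> i12 (st) tail

PAIRS = 5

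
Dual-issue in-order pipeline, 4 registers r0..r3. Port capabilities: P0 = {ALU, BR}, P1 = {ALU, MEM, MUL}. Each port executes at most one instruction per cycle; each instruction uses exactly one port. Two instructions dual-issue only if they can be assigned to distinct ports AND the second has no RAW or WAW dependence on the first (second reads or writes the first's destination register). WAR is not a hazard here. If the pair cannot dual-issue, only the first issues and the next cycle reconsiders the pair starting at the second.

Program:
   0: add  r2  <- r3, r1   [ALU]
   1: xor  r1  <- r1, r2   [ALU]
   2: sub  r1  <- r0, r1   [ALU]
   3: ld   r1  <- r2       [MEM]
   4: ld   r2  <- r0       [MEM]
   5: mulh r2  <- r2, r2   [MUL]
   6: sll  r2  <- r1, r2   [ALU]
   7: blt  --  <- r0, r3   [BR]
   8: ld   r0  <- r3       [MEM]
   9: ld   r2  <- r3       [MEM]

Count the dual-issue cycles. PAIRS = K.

PAIRS = 1

  cy0 -> i0 (add.ALU) RAW r2
  cy1 -> i1 (xor.ALU) RAW+WAW r1
  cy2 -> i2 (sub.ALU) WAW r1
  cy3 -> i3 (ld.MEM) no-port MEM/MEM
  cy4 -> i4 (ld.MEM) no-port MEM/MUL
  cy5 -> i5 (mulh.MUL) RAW+WAW r2
  cy6 -> i6+i7 (sll.ALU;blt.BR) pair
  cy7 -> i8 (ld.MEM) no-port MEM/MEM
  cy8 -> i9 (ld.MEM) tail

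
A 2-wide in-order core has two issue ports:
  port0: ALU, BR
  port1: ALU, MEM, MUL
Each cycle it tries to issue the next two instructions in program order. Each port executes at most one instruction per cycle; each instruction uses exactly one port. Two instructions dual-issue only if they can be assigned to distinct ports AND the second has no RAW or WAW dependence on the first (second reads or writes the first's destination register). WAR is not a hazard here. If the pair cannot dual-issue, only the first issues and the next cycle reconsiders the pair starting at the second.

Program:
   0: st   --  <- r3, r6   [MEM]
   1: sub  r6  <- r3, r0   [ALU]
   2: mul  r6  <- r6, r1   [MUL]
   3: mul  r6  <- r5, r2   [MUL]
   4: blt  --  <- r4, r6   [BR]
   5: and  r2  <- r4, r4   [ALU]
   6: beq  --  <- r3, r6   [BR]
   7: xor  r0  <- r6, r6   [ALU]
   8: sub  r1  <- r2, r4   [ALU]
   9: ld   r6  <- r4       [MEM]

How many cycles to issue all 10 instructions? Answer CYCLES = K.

CYCLES = 6

#0 head=0: st/sub i0/i1 dual
#1 head=2: mul i2 no-port MUL/MUL
#2 head=3: mul i3 RAW r6
#3 head=4: blt/and i4/i5 dual
#4 head=6: beq/xor i6/i7 dual
#5 head=8: sub/ld i8/i9 dual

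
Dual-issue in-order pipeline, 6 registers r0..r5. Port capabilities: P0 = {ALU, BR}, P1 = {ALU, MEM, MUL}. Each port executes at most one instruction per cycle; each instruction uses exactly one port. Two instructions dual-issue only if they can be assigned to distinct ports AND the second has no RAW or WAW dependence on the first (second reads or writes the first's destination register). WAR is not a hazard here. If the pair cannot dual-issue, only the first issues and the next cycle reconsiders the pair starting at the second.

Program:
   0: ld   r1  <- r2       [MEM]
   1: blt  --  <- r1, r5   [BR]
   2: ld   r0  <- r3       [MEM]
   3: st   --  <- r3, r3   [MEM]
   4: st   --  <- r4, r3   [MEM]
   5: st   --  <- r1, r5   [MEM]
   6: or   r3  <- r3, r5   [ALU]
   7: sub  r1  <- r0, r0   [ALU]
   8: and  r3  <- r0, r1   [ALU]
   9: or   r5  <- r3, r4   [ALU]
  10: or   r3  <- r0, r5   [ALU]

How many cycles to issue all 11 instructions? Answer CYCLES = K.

CYCLES = 9

#0 head=0: ld i0 RAW r1
#1 head=1: blt;ld i1,i2 2-wide
#2 head=3: st i3 no-port MEM/MEM
#3 head=4: st i4 no-port MEM/MEM
#4 head=5: st;or i5,i6 2-wide
#5 head=7: sub i7 RAW r1
#6 head=8: and i8 RAW r3
#7 head=9: or i9 RAW r5
#8 head=10: or i10 tail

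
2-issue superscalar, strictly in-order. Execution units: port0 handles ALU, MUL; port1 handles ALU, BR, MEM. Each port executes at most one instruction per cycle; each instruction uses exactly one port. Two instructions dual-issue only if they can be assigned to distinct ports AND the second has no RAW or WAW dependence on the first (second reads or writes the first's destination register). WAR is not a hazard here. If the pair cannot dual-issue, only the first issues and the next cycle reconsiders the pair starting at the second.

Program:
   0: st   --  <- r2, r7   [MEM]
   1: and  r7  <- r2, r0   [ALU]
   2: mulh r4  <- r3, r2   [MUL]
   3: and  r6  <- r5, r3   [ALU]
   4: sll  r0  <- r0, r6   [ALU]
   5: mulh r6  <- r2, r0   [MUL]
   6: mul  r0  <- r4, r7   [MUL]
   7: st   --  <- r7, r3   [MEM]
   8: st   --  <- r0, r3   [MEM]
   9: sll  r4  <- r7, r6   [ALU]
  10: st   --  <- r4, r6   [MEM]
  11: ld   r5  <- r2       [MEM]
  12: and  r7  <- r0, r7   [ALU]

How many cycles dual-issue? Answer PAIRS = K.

t=0 i0&i1:st.MEM;and.ALU ; 2-wide
t=1 i2&i3:mulh.MUL;and.ALU ; 2-wide
t=2 i4:sll.ALU ; RAW r0
t=3 i5:mulh.MUL ; no-port MUL/MUL
t=4 i6&i7:mul.MUL;st.MEM ; 2-wide
t=5 i8&i9:st.MEM;sll.ALU ; 2-wide
t=6 i10:st.MEM ; no-port MEM/MEM
t=7 i11&i12:ld.MEM;and.ALU ; 2-wide

PAIRS = 5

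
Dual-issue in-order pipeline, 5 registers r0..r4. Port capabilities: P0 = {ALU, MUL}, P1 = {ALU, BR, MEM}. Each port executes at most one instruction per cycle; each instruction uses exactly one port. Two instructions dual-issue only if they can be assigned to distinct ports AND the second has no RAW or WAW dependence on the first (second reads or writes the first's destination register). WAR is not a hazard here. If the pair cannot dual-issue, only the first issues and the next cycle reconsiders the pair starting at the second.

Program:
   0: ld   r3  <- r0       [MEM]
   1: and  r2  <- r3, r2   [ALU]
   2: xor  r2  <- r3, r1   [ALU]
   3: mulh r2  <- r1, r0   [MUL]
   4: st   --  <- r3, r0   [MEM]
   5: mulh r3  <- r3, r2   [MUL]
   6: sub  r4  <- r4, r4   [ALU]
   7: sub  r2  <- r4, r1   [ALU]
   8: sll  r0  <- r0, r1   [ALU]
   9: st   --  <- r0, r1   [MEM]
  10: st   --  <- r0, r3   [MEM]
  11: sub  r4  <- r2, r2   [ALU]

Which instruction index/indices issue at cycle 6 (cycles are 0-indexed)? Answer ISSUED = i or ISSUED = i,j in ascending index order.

0. ld.MEM @i0  | RAW r3
1. and.ALU @i1  | WAW r2
2. xor.ALU @i2  | WAW r2
3. mulh.MUL/st.MEM @i3,i4  | 2-wide
4. mulh.MUL/sub.ALU @i5,i6  | 2-wide
5. sub.ALU/sll.ALU @i7,i8  | 2-wide
6. st.MEM @i9  | no-port MEM/MEM
7. st.MEM/sub.ALU @i10,i11  | 2-wide

ISSUED = 9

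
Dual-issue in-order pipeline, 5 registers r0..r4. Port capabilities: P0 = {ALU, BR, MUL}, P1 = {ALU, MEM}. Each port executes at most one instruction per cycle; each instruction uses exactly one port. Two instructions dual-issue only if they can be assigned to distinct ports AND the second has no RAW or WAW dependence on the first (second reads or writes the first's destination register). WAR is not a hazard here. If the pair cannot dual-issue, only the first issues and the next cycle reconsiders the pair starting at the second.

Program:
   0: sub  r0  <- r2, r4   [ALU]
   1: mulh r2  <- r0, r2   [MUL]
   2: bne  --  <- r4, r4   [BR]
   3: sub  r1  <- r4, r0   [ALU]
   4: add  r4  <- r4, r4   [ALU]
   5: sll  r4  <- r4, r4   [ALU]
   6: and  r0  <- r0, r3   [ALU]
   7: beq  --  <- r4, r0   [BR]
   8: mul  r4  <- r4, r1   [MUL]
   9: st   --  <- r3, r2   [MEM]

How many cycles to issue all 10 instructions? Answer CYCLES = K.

CYCLES = 7

#0 head=0: sub i0 RAW r0
#1 head=1: mulh i1 no-port MUL/BR
#2 head=2: bne/sub i2/i3 dual
#3 head=4: add i4 RAW+WAW r4
#4 head=5: sll/and i5/i6 dual
#5 head=7: beq i7 no-port BR/MUL
#6 head=8: mul/st i8/i9 dual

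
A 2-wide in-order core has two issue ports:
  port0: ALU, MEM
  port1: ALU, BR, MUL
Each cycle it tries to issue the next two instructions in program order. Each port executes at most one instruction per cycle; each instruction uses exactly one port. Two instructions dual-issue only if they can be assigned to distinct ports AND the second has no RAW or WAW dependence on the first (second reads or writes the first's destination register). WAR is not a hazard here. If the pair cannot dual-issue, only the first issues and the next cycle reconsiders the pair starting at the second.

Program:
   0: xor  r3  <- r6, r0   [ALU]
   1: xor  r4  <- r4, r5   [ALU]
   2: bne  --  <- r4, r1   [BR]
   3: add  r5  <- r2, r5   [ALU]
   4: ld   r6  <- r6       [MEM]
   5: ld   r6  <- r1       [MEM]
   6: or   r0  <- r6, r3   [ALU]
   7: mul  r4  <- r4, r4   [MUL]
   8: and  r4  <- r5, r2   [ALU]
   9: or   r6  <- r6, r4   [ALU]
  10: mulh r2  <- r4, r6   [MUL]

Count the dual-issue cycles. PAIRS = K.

PAIRS = 3

#0 head=0: xor;xor i0&i1 pair
#1 head=2: bne;add i2&i3 pair
#2 head=4: ld i4 no-port MEM/MEM
#3 head=5: ld i5 RAW r6
#4 head=6: or;mul i6&i7 pair
#5 head=8: and i8 RAW r4
#6 head=9: or i9 RAW r6
#7 head=10: mulh i10 tail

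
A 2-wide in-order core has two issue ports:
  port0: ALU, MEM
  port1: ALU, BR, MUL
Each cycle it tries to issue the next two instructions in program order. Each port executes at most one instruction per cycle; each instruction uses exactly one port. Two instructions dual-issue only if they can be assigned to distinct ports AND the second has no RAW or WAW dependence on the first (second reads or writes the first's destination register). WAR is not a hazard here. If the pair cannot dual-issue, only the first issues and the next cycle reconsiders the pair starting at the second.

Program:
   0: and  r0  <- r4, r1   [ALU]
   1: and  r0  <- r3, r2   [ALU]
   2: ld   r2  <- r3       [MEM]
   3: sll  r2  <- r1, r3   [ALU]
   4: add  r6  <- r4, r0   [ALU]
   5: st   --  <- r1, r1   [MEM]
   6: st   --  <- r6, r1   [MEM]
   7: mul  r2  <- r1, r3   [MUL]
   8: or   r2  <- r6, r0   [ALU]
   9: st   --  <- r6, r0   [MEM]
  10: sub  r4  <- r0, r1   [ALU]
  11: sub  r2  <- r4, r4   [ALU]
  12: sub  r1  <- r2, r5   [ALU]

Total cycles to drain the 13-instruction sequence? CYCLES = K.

CYCLES = 9

[0] i0  and.ALU  -- WAW r0
[1] i1+i2  and.ALU;ld.MEM  -- pair
[2] i3+i4  sll.ALU;add.ALU  -- pair
[3] i5  st.MEM  -- no-port MEM/MEM
[4] i6+i7  st.MEM;mul.MUL  -- pair
[5] i8+i9  or.ALU;st.MEM  -- pair
[6] i10  sub.ALU  -- RAW r4
[7] i11  sub.ALU  -- RAW r2
[8] i12  sub.ALU  -- tail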